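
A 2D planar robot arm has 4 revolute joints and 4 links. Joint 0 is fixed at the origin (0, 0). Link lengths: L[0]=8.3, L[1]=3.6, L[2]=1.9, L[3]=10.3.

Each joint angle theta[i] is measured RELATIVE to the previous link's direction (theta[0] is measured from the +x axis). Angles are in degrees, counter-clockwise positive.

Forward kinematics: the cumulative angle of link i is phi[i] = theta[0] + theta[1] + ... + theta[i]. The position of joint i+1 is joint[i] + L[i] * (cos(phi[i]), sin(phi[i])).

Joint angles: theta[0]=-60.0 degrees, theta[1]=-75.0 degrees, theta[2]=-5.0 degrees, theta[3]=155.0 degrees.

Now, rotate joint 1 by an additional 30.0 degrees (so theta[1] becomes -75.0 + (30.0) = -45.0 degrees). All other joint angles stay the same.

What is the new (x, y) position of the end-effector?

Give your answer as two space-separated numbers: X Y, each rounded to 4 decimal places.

Answer: 9.8516 -5.1676

Derivation:
joint[0] = (0.0000, 0.0000)  (base)
link 0: phi[0] = -60 = -60 deg
  cos(-60 deg) = 0.5000, sin(-60 deg) = -0.8660
  joint[1] = (0.0000, 0.0000) + 8.3 * (0.5000, -0.8660) = (0.0000 + 4.1500, 0.0000 + -7.1880) = (4.1500, -7.1880)
link 1: phi[1] = -60 + -45 = -105 deg
  cos(-105 deg) = -0.2588, sin(-105 deg) = -0.9659
  joint[2] = (4.1500, -7.1880) + 3.6 * (-0.2588, -0.9659) = (4.1500 + -0.9317, -7.1880 + -3.4773) = (3.2183, -10.6653)
link 2: phi[2] = -60 + -45 + -5 = -110 deg
  cos(-110 deg) = -0.3420, sin(-110 deg) = -0.9397
  joint[3] = (3.2183, -10.6653) + 1.9 * (-0.3420, -0.9397) = (3.2183 + -0.6498, -10.6653 + -1.7854) = (2.5684, -12.4508)
link 3: phi[3] = -60 + -45 + -5 + 155 = 45 deg
  cos(45 deg) = 0.7071, sin(45 deg) = 0.7071
  joint[4] = (2.5684, -12.4508) + 10.3 * (0.7071, 0.7071) = (2.5684 + 7.2832, -12.4508 + 7.2832) = (9.8516, -5.1676)
End effector: (9.8516, -5.1676)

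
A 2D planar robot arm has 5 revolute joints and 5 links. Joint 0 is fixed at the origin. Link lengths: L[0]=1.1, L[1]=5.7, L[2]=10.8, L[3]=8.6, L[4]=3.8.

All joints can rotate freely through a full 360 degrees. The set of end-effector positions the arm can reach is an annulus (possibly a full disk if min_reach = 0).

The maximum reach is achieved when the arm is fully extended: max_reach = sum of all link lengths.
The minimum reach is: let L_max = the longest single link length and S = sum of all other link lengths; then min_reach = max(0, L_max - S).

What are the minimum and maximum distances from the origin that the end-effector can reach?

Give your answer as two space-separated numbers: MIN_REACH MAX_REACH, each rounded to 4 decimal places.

Answer: 0.0000 30.0000

Derivation:
Link lengths: [1.1, 5.7, 10.8, 8.6, 3.8]
max_reach = 1.1 + 5.7 + 10.8 + 8.6 + 3.8 = 30
L_max = max([1.1, 5.7, 10.8, 8.6, 3.8]) = 10.8
S (sum of others) = 30 - 10.8 = 19.2
min_reach = max(0, 10.8 - 19.2) = max(0, -8.4) = 0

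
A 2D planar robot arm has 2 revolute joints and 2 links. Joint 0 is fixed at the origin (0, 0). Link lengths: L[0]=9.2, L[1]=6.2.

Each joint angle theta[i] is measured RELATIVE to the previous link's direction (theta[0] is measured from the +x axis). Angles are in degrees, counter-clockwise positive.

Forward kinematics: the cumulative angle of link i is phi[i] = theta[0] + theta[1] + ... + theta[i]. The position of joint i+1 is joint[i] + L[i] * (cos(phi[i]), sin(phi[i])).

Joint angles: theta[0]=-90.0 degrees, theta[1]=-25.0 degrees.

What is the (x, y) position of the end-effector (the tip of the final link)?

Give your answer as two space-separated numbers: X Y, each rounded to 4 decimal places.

Answer: -2.6202 -14.8191

Derivation:
joint[0] = (0.0000, 0.0000)  (base)
link 0: phi[0] = -90 = -90 deg
  cos(-90 deg) = 0.0000, sin(-90 deg) = -1.0000
  joint[1] = (0.0000, 0.0000) + 9.2 * (0.0000, -1.0000) = (0.0000 + 0.0000, 0.0000 + -9.2000) = (0.0000, -9.2000)
link 1: phi[1] = -90 + -25 = -115 deg
  cos(-115 deg) = -0.4226, sin(-115 deg) = -0.9063
  joint[2] = (0.0000, -9.2000) + 6.2 * (-0.4226, -0.9063) = (0.0000 + -2.6202, -9.2000 + -5.6191) = (-2.6202, -14.8191)
End effector: (-2.6202, -14.8191)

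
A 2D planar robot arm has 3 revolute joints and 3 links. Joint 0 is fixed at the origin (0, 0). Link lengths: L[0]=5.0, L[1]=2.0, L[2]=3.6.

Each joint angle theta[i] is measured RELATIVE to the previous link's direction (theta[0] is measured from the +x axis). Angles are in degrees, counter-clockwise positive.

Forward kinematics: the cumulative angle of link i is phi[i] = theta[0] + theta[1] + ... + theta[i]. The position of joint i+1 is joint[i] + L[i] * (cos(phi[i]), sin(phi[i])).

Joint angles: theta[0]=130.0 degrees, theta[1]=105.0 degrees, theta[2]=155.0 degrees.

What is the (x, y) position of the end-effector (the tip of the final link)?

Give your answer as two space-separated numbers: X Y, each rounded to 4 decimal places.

Answer: -1.2434 3.9919

Derivation:
joint[0] = (0.0000, 0.0000)  (base)
link 0: phi[0] = 130 = 130 deg
  cos(130 deg) = -0.6428, sin(130 deg) = 0.7660
  joint[1] = (0.0000, 0.0000) + 5 * (-0.6428, 0.7660) = (0.0000 + -3.2139, 0.0000 + 3.8302) = (-3.2139, 3.8302)
link 1: phi[1] = 130 + 105 = 235 deg
  cos(235 deg) = -0.5736, sin(235 deg) = -0.8192
  joint[2] = (-3.2139, 3.8302) + 2 * (-0.5736, -0.8192) = (-3.2139 + -1.1472, 3.8302 + -1.6383) = (-4.3611, 2.1919)
link 2: phi[2] = 130 + 105 + 155 = 390 deg
  cos(390 deg) = 0.8660, sin(390 deg) = 0.5000
  joint[3] = (-4.3611, 2.1919) + 3.6 * (0.8660, 0.5000) = (-4.3611 + 3.1177, 2.1919 + 1.8000) = (-1.2434, 3.9919)
End effector: (-1.2434, 3.9919)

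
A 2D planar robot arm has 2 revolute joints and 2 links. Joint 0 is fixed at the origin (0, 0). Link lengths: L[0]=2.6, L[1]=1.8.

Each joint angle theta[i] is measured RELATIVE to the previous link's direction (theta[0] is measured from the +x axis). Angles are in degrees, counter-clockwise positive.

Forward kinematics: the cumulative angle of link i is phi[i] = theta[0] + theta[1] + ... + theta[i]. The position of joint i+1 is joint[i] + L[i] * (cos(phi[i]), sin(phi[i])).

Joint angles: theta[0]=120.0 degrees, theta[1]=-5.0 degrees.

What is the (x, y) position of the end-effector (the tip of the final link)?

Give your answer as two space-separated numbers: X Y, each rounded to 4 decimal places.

Answer: -2.0607 3.8830

Derivation:
joint[0] = (0.0000, 0.0000)  (base)
link 0: phi[0] = 120 = 120 deg
  cos(120 deg) = -0.5000, sin(120 deg) = 0.8660
  joint[1] = (0.0000, 0.0000) + 2.6 * (-0.5000, 0.8660) = (0.0000 + -1.3000, 0.0000 + 2.2517) = (-1.3000, 2.2517)
link 1: phi[1] = 120 + -5 = 115 deg
  cos(115 deg) = -0.4226, sin(115 deg) = 0.9063
  joint[2] = (-1.3000, 2.2517) + 1.8 * (-0.4226, 0.9063) = (-1.3000 + -0.7607, 2.2517 + 1.6314) = (-2.0607, 3.8830)
End effector: (-2.0607, 3.8830)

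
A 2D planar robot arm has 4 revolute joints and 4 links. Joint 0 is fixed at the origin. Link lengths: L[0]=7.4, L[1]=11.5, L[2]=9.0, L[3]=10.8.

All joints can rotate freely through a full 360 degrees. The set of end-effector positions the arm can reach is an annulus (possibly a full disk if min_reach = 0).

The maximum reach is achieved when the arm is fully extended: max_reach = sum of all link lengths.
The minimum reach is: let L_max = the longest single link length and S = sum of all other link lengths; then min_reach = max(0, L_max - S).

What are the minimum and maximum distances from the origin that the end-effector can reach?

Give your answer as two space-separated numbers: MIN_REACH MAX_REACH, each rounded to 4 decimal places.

Answer: 0.0000 38.7000

Derivation:
Link lengths: [7.4, 11.5, 9.0, 10.8]
max_reach = 7.4 + 11.5 + 9 + 10.8 = 38.7
L_max = max([7.4, 11.5, 9.0, 10.8]) = 11.5
S (sum of others) = 38.7 - 11.5 = 27.2
min_reach = max(0, 11.5 - 27.2) = max(0, -15.7) = 0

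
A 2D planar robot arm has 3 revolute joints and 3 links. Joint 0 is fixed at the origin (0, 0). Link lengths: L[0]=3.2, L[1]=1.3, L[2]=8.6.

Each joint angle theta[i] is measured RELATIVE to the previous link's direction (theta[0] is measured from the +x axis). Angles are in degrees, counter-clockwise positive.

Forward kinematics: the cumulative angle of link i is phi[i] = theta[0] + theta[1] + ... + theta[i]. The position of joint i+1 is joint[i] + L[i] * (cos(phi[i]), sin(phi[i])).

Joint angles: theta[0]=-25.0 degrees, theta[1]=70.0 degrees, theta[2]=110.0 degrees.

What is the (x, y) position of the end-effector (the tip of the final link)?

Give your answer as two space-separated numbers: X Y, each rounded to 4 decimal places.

joint[0] = (0.0000, 0.0000)  (base)
link 0: phi[0] = -25 = -25 deg
  cos(-25 deg) = 0.9063, sin(-25 deg) = -0.4226
  joint[1] = (0.0000, 0.0000) + 3.2 * (0.9063, -0.4226) = (0.0000 + 2.9002, 0.0000 + -1.3524) = (2.9002, -1.3524)
link 1: phi[1] = -25 + 70 = 45 deg
  cos(45 deg) = 0.7071, sin(45 deg) = 0.7071
  joint[2] = (2.9002, -1.3524) + 1.3 * (0.7071, 0.7071) = (2.9002 + 0.9192, -1.3524 + 0.9192) = (3.8194, -0.4331)
link 2: phi[2] = -25 + 70 + 110 = 155 deg
  cos(155 deg) = -0.9063, sin(155 deg) = 0.4226
  joint[3] = (3.8194, -0.4331) + 8.6 * (-0.9063, 0.4226) = (3.8194 + -7.7942, -0.4331 + 3.6345) = (-3.9748, 3.2014)
End effector: (-3.9748, 3.2014)

Answer: -3.9748 3.2014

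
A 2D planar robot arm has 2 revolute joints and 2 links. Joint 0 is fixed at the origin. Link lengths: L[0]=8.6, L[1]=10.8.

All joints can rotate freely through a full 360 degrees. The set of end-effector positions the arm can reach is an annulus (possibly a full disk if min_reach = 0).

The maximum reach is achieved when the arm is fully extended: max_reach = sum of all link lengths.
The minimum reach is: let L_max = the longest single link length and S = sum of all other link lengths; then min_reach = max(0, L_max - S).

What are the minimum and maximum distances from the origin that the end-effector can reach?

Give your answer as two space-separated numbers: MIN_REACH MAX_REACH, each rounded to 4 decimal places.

Link lengths: [8.6, 10.8]
max_reach = 8.6 + 10.8 = 19.4
L_max = max([8.6, 10.8]) = 10.8
S (sum of others) = 19.4 - 10.8 = 8.6
min_reach = max(0, 10.8 - 8.6) = max(0, 2.2) = 2.2

Answer: 2.2000 19.4000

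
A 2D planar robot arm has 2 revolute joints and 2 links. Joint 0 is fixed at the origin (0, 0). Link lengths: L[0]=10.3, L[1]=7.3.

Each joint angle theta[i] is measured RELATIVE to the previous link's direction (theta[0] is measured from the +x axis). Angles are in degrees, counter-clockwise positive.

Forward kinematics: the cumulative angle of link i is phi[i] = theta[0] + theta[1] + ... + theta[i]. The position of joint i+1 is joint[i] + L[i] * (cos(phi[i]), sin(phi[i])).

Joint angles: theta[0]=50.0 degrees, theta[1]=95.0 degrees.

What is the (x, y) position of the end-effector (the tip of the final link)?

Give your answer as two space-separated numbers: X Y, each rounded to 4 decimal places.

joint[0] = (0.0000, 0.0000)  (base)
link 0: phi[0] = 50 = 50 deg
  cos(50 deg) = 0.6428, sin(50 deg) = 0.7660
  joint[1] = (0.0000, 0.0000) + 10.3 * (0.6428, 0.7660) = (0.0000 + 6.6207, 0.0000 + 7.8903) = (6.6207, 7.8903)
link 1: phi[1] = 50 + 95 = 145 deg
  cos(145 deg) = -0.8192, sin(145 deg) = 0.5736
  joint[2] = (6.6207, 7.8903) + 7.3 * (-0.8192, 0.5736) = (6.6207 + -5.9798, 7.8903 + 4.1871) = (0.6409, 12.0774)
End effector: (0.6409, 12.0774)

Answer: 0.6409 12.0774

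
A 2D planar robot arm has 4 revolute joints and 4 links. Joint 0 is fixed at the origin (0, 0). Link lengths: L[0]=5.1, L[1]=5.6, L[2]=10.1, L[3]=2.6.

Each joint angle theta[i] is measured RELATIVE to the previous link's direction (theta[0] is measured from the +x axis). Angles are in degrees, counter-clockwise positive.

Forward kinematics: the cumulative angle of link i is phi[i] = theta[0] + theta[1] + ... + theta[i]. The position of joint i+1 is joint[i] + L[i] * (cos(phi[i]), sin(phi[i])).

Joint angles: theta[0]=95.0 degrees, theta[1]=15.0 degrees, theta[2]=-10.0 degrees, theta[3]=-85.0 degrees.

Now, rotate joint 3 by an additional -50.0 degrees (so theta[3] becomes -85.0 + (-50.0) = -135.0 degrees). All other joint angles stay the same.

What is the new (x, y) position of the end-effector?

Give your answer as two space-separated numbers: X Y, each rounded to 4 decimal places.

joint[0] = (0.0000, 0.0000)  (base)
link 0: phi[0] = 95 = 95 deg
  cos(95 deg) = -0.0872, sin(95 deg) = 0.9962
  joint[1] = (0.0000, 0.0000) + 5.1 * (-0.0872, 0.9962) = (0.0000 + -0.4445, 0.0000 + 5.0806) = (-0.4445, 5.0806)
link 1: phi[1] = 95 + 15 = 110 deg
  cos(110 deg) = -0.3420, sin(110 deg) = 0.9397
  joint[2] = (-0.4445, 5.0806) + 5.6 * (-0.3420, 0.9397) = (-0.4445 + -1.9153, 5.0806 + 5.2623) = (-2.3598, 10.3429)
link 2: phi[2] = 95 + 15 + -10 = 100 deg
  cos(100 deg) = -0.1736, sin(100 deg) = 0.9848
  joint[3] = (-2.3598, 10.3429) + 10.1 * (-0.1736, 0.9848) = (-2.3598 + -1.7538, 10.3429 + 9.9466) = (-4.1137, 20.2894)
link 3: phi[3] = 95 + 15 + -10 + -135 = -35 deg
  cos(-35 deg) = 0.8192, sin(-35 deg) = -0.5736
  joint[4] = (-4.1137, 20.2894) + 2.6 * (0.8192, -0.5736) = (-4.1137 + 2.1298, 20.2894 + -1.4913) = (-1.9839, 18.7981)
End effector: (-1.9839, 18.7981)

Answer: -1.9839 18.7981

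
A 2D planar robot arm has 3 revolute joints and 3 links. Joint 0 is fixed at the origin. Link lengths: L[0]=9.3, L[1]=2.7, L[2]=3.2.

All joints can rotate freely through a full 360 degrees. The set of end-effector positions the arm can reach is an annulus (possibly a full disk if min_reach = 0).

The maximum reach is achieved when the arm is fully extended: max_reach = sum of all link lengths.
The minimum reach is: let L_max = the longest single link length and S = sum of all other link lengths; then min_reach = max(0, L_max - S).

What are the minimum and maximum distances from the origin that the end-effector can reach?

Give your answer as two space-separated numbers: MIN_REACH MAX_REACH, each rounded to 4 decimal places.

Answer: 3.4000 15.2000

Derivation:
Link lengths: [9.3, 2.7, 3.2]
max_reach = 9.3 + 2.7 + 3.2 = 15.2
L_max = max([9.3, 2.7, 3.2]) = 9.3
S (sum of others) = 15.2 - 9.3 = 5.9
min_reach = max(0, 9.3 - 5.9) = max(0, 3.4) = 3.4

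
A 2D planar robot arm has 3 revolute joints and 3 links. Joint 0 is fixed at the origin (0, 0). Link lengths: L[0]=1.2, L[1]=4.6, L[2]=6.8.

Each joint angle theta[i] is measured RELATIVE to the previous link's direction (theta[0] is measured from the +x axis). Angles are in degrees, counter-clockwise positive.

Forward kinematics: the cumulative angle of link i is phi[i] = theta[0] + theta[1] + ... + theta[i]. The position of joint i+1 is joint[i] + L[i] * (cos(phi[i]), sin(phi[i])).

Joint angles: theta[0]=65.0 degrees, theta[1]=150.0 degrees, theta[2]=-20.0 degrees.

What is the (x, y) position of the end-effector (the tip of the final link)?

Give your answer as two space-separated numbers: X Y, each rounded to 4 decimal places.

joint[0] = (0.0000, 0.0000)  (base)
link 0: phi[0] = 65 = 65 deg
  cos(65 deg) = 0.4226, sin(65 deg) = 0.9063
  joint[1] = (0.0000, 0.0000) + 1.2 * (0.4226, 0.9063) = (0.0000 + 0.5071, 0.0000 + 1.0876) = (0.5071, 1.0876)
link 1: phi[1] = 65 + 150 = 215 deg
  cos(215 deg) = -0.8192, sin(215 deg) = -0.5736
  joint[2] = (0.5071, 1.0876) + 4.6 * (-0.8192, -0.5736) = (0.5071 + -3.7681, 1.0876 + -2.6385) = (-3.2610, -1.5509)
link 2: phi[2] = 65 + 150 + -20 = 195 deg
  cos(195 deg) = -0.9659, sin(195 deg) = -0.2588
  joint[3] = (-3.2610, -1.5509) + 6.8 * (-0.9659, -0.2588) = (-3.2610 + -6.5683, -1.5509 + -1.7600) = (-9.8293, -3.3109)
End effector: (-9.8293, -3.3109)

Answer: -9.8293 -3.3109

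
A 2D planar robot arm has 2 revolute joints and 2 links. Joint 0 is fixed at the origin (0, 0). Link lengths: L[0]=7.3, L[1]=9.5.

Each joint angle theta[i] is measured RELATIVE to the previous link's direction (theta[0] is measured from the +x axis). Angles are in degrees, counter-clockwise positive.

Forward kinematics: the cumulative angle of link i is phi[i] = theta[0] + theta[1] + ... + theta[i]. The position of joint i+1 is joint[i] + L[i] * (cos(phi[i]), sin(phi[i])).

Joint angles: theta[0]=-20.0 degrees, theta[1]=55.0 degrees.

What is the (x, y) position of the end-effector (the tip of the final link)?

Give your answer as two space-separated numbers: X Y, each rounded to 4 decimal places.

Answer: 14.6417 2.9522

Derivation:
joint[0] = (0.0000, 0.0000)  (base)
link 0: phi[0] = -20 = -20 deg
  cos(-20 deg) = 0.9397, sin(-20 deg) = -0.3420
  joint[1] = (0.0000, 0.0000) + 7.3 * (0.9397, -0.3420) = (0.0000 + 6.8598, 0.0000 + -2.4967) = (6.8598, -2.4967)
link 1: phi[1] = -20 + 55 = 35 deg
  cos(35 deg) = 0.8192, sin(35 deg) = 0.5736
  joint[2] = (6.8598, -2.4967) + 9.5 * (0.8192, 0.5736) = (6.8598 + 7.7819, -2.4967 + 5.4490) = (14.6417, 2.9522)
End effector: (14.6417, 2.9522)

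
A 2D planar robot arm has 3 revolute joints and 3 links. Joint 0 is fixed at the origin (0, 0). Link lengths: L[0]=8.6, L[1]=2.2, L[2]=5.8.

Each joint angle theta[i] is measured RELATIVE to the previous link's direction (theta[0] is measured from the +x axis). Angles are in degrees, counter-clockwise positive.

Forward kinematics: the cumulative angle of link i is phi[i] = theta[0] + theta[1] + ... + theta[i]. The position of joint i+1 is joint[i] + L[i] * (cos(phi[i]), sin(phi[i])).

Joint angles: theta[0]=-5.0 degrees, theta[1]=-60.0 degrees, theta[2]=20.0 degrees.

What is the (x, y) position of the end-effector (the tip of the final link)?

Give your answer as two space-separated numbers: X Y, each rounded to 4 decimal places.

joint[0] = (0.0000, 0.0000)  (base)
link 0: phi[0] = -5 = -5 deg
  cos(-5 deg) = 0.9962, sin(-5 deg) = -0.0872
  joint[1] = (0.0000, 0.0000) + 8.6 * (0.9962, -0.0872) = (0.0000 + 8.5673, 0.0000 + -0.7495) = (8.5673, -0.7495)
link 1: phi[1] = -5 + -60 = -65 deg
  cos(-65 deg) = 0.4226, sin(-65 deg) = -0.9063
  joint[2] = (8.5673, -0.7495) + 2.2 * (0.4226, -0.9063) = (8.5673 + 0.9298, -0.7495 + -1.9939) = (9.4970, -2.7434)
link 2: phi[2] = -5 + -60 + 20 = -45 deg
  cos(-45 deg) = 0.7071, sin(-45 deg) = -0.7071
  joint[3] = (9.4970, -2.7434) + 5.8 * (0.7071, -0.7071) = (9.4970 + 4.1012, -2.7434 + -4.1012) = (13.5983, -6.8446)
End effector: (13.5983, -6.8446)

Answer: 13.5983 -6.8446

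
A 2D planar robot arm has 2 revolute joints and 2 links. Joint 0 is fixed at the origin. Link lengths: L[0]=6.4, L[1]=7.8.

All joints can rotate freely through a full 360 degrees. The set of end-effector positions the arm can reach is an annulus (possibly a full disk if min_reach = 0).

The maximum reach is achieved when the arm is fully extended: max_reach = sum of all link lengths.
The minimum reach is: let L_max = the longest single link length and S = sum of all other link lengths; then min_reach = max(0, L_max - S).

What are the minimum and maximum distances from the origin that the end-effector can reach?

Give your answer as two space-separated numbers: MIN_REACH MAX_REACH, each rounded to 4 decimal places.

Answer: 1.4000 14.2000

Derivation:
Link lengths: [6.4, 7.8]
max_reach = 6.4 + 7.8 = 14.2
L_max = max([6.4, 7.8]) = 7.8
S (sum of others) = 14.2 - 7.8 = 6.4
min_reach = max(0, 7.8 - 6.4) = max(0, 1.4) = 1.4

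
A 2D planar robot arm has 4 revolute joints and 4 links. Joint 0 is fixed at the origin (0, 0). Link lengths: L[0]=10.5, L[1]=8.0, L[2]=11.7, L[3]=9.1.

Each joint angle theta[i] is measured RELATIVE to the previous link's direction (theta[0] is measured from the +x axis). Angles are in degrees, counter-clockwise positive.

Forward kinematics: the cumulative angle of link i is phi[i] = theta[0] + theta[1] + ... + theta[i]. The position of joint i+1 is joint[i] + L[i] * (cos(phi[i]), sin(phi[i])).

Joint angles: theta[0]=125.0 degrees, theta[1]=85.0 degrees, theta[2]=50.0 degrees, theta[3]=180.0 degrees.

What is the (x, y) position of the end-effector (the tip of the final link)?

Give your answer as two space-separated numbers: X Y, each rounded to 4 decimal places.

joint[0] = (0.0000, 0.0000)  (base)
link 0: phi[0] = 125 = 125 deg
  cos(125 deg) = -0.5736, sin(125 deg) = 0.8192
  joint[1] = (0.0000, 0.0000) + 10.5 * (-0.5736, 0.8192) = (0.0000 + -6.0226, 0.0000 + 8.6011) = (-6.0226, 8.6011)
link 1: phi[1] = 125 + 85 = 210 deg
  cos(210 deg) = -0.8660, sin(210 deg) = -0.5000
  joint[2] = (-6.0226, 8.6011) + 8 * (-0.8660, -0.5000) = (-6.0226 + -6.9282, 8.6011 + -4.0000) = (-12.9508, 4.6011)
link 2: phi[2] = 125 + 85 + 50 = 260 deg
  cos(260 deg) = -0.1736, sin(260 deg) = -0.9848
  joint[3] = (-12.9508, 4.6011) + 11.7 * (-0.1736, -0.9848) = (-12.9508 + -2.0317, 4.6011 + -11.5223) = (-14.9824, -6.9212)
link 3: phi[3] = 125 + 85 + 50 + 180 = 440 deg
  cos(440 deg) = 0.1736, sin(440 deg) = 0.9848
  joint[4] = (-14.9824, -6.9212) + 9.1 * (0.1736, 0.9848) = (-14.9824 + 1.5802, -6.9212 + 8.9618) = (-13.4022, 2.0406)
End effector: (-13.4022, 2.0406)

Answer: -13.4022 2.0406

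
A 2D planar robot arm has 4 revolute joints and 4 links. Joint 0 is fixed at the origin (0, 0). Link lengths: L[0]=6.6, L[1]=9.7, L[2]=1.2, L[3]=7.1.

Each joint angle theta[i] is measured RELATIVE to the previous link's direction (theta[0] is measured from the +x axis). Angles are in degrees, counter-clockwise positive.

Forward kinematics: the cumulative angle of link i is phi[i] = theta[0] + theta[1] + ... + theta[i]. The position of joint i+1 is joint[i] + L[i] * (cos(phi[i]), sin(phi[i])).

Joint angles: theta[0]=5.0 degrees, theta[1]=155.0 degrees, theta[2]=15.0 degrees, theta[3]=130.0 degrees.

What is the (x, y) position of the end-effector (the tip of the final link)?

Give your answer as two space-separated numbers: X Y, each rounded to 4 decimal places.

Answer: 0.3368 -1.8186

Derivation:
joint[0] = (0.0000, 0.0000)  (base)
link 0: phi[0] = 5 = 5 deg
  cos(5 deg) = 0.9962, sin(5 deg) = 0.0872
  joint[1] = (0.0000, 0.0000) + 6.6 * (0.9962, 0.0872) = (0.0000 + 6.5749, 0.0000 + 0.5752) = (6.5749, 0.5752)
link 1: phi[1] = 5 + 155 = 160 deg
  cos(160 deg) = -0.9397, sin(160 deg) = 0.3420
  joint[2] = (6.5749, 0.5752) + 9.7 * (-0.9397, 0.3420) = (6.5749 + -9.1150, 0.5752 + 3.3176) = (-2.5401, 3.8928)
link 2: phi[2] = 5 + 155 + 15 = 175 deg
  cos(175 deg) = -0.9962, sin(175 deg) = 0.0872
  joint[3] = (-2.5401, 3.8928) + 1.2 * (-0.9962, 0.0872) = (-2.5401 + -1.1954, 3.8928 + 0.1046) = (-3.7356, 3.9974)
link 3: phi[3] = 5 + 155 + 15 + 130 = 305 deg
  cos(305 deg) = 0.5736, sin(305 deg) = -0.8192
  joint[4] = (-3.7356, 3.9974) + 7.1 * (0.5736, -0.8192) = (-3.7356 + 4.0724, 3.9974 + -5.8160) = (0.3368, -1.8186)
End effector: (0.3368, -1.8186)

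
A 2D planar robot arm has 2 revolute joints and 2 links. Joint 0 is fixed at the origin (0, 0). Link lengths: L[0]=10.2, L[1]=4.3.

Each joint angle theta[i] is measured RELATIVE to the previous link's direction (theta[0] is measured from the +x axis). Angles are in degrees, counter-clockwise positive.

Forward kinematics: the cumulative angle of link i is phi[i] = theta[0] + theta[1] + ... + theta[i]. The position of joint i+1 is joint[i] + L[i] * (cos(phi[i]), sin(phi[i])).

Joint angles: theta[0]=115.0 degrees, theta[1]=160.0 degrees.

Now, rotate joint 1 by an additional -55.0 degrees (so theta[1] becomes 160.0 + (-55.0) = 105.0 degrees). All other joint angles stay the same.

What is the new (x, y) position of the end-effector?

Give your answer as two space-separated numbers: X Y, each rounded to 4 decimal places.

Answer: -7.6047 6.4804

Derivation:
joint[0] = (0.0000, 0.0000)  (base)
link 0: phi[0] = 115 = 115 deg
  cos(115 deg) = -0.4226, sin(115 deg) = 0.9063
  joint[1] = (0.0000, 0.0000) + 10.2 * (-0.4226, 0.9063) = (0.0000 + -4.3107, 0.0000 + 9.2443) = (-4.3107, 9.2443)
link 1: phi[1] = 115 + 105 = 220 deg
  cos(220 deg) = -0.7660, sin(220 deg) = -0.6428
  joint[2] = (-4.3107, 9.2443) + 4.3 * (-0.7660, -0.6428) = (-4.3107 + -3.2940, 9.2443 + -2.7640) = (-7.6047, 6.4804)
End effector: (-7.6047, 6.4804)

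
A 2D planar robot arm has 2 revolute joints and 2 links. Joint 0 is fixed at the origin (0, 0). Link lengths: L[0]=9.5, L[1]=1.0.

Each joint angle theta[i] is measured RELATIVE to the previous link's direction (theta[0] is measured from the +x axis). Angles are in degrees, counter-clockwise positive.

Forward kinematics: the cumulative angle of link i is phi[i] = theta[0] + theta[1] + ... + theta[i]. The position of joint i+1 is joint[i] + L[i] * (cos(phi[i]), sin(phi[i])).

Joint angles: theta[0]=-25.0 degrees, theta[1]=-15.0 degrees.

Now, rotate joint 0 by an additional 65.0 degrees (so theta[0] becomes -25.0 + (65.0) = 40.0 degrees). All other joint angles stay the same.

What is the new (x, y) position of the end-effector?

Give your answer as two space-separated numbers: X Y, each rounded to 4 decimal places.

joint[0] = (0.0000, 0.0000)  (base)
link 0: phi[0] = 40 = 40 deg
  cos(40 deg) = 0.7660, sin(40 deg) = 0.6428
  joint[1] = (0.0000, 0.0000) + 9.5 * (0.7660, 0.6428) = (0.0000 + 7.2774, 0.0000 + 6.1065) = (7.2774, 6.1065)
link 1: phi[1] = 40 + -15 = 25 deg
  cos(25 deg) = 0.9063, sin(25 deg) = 0.4226
  joint[2] = (7.2774, 6.1065) + 1 * (0.9063, 0.4226) = (7.2774 + 0.9063, 6.1065 + 0.4226) = (8.1837, 6.5291)
End effector: (8.1837, 6.5291)

Answer: 8.1837 6.5291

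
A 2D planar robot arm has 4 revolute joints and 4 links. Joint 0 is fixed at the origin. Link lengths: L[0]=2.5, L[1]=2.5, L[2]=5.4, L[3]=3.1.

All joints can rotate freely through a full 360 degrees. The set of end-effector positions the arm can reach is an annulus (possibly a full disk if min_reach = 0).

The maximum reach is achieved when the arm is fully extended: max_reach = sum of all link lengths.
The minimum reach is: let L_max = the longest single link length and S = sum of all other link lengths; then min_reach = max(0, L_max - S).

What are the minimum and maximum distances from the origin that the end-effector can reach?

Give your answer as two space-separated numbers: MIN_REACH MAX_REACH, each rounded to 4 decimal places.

Answer: 0.0000 13.5000

Derivation:
Link lengths: [2.5, 2.5, 5.4, 3.1]
max_reach = 2.5 + 2.5 + 5.4 + 3.1 = 13.5
L_max = max([2.5, 2.5, 5.4, 3.1]) = 5.4
S (sum of others) = 13.5 - 5.4 = 8.1
min_reach = max(0, 5.4 - 8.1) = max(0, -2.7) = 0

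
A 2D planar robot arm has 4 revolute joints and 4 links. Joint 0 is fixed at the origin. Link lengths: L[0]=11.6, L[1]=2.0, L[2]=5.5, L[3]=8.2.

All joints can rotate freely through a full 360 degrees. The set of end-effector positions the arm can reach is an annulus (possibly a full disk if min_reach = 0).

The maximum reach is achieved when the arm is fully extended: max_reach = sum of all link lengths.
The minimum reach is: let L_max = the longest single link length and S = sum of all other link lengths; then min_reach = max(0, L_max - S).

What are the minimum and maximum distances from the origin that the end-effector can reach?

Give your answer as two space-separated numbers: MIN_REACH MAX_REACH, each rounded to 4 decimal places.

Answer: 0.0000 27.3000

Derivation:
Link lengths: [11.6, 2.0, 5.5, 8.2]
max_reach = 11.6 + 2 + 5.5 + 8.2 = 27.3
L_max = max([11.6, 2.0, 5.5, 8.2]) = 11.6
S (sum of others) = 27.3 - 11.6 = 15.7
min_reach = max(0, 11.6 - 15.7) = max(0, -4.1) = 0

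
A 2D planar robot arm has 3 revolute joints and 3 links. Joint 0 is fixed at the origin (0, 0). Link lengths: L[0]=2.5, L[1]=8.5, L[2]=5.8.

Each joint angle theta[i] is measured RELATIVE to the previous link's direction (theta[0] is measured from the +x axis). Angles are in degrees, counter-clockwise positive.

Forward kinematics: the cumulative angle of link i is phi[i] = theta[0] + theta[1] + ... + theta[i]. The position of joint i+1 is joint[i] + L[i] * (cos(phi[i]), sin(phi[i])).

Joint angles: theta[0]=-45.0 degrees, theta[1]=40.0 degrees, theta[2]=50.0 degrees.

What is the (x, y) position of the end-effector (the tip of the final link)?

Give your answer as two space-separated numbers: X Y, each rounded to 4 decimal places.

joint[0] = (0.0000, 0.0000)  (base)
link 0: phi[0] = -45 = -45 deg
  cos(-45 deg) = 0.7071, sin(-45 deg) = -0.7071
  joint[1] = (0.0000, 0.0000) + 2.5 * (0.7071, -0.7071) = (0.0000 + 1.7678, 0.0000 + -1.7678) = (1.7678, -1.7678)
link 1: phi[1] = -45 + 40 = -5 deg
  cos(-5 deg) = 0.9962, sin(-5 deg) = -0.0872
  joint[2] = (1.7678, -1.7678) + 8.5 * (0.9962, -0.0872) = (1.7678 + 8.4677, -1.7678 + -0.7408) = (10.2354, -2.5086)
link 2: phi[2] = -45 + 40 + 50 = 45 deg
  cos(45 deg) = 0.7071, sin(45 deg) = 0.7071
  joint[3] = (10.2354, -2.5086) + 5.8 * (0.7071, 0.7071) = (10.2354 + 4.1012, -2.5086 + 4.1012) = (14.3366, 1.5926)
End effector: (14.3366, 1.5926)

Answer: 14.3366 1.5926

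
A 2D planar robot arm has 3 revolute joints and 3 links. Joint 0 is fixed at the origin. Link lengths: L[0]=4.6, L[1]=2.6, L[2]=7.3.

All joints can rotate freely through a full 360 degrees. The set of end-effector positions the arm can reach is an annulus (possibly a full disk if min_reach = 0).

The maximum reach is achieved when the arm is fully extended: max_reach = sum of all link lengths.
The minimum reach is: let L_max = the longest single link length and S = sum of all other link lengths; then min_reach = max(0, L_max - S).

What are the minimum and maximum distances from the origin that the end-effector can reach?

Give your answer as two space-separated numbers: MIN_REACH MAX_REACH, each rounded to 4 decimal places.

Answer: 0.1000 14.5000

Derivation:
Link lengths: [4.6, 2.6, 7.3]
max_reach = 4.6 + 2.6 + 7.3 = 14.5
L_max = max([4.6, 2.6, 7.3]) = 7.3
S (sum of others) = 14.5 - 7.3 = 7.2
min_reach = max(0, 7.3 - 7.2) = max(0, 0.1) = 0.1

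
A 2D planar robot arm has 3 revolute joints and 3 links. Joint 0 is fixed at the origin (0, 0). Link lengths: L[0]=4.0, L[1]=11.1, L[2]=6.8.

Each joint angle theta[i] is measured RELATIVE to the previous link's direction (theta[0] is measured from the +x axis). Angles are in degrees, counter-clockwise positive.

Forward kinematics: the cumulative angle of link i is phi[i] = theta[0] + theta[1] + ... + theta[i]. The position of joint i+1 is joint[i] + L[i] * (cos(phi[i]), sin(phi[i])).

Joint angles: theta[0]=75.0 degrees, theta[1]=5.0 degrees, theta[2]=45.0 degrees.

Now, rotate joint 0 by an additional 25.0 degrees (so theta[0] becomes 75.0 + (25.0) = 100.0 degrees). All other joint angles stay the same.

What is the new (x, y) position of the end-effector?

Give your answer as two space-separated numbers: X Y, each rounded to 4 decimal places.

Answer: -9.4565 18.0610

Derivation:
joint[0] = (0.0000, 0.0000)  (base)
link 0: phi[0] = 100 = 100 deg
  cos(100 deg) = -0.1736, sin(100 deg) = 0.9848
  joint[1] = (0.0000, 0.0000) + 4 * (-0.1736, 0.9848) = (0.0000 + -0.6946, 0.0000 + 3.9392) = (-0.6946, 3.9392)
link 1: phi[1] = 100 + 5 = 105 deg
  cos(105 deg) = -0.2588, sin(105 deg) = 0.9659
  joint[2] = (-0.6946, 3.9392) + 11.1 * (-0.2588, 0.9659) = (-0.6946 + -2.8729, 3.9392 + 10.7218) = (-3.5675, 14.6610)
link 2: phi[2] = 100 + 5 + 45 = 150 deg
  cos(150 deg) = -0.8660, sin(150 deg) = 0.5000
  joint[3] = (-3.5675, 14.6610) + 6.8 * (-0.8660, 0.5000) = (-3.5675 + -5.8890, 14.6610 + 3.4000) = (-9.4565, 18.0610)
End effector: (-9.4565, 18.0610)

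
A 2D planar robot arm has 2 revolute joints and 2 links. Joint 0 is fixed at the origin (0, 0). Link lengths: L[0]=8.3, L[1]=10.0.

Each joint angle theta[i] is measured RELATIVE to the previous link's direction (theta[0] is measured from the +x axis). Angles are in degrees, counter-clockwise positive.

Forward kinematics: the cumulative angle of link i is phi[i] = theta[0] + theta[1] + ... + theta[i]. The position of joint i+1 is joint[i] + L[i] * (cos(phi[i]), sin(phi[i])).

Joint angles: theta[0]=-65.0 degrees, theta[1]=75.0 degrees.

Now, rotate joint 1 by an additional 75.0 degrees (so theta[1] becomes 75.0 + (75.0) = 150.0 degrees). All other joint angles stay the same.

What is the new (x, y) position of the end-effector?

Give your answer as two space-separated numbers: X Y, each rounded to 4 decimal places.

joint[0] = (0.0000, 0.0000)  (base)
link 0: phi[0] = -65 = -65 deg
  cos(-65 deg) = 0.4226, sin(-65 deg) = -0.9063
  joint[1] = (0.0000, 0.0000) + 8.3 * (0.4226, -0.9063) = (0.0000 + 3.5077, 0.0000 + -7.5224) = (3.5077, -7.5224)
link 1: phi[1] = -65 + 150 = 85 deg
  cos(85 deg) = 0.0872, sin(85 deg) = 0.9962
  joint[2] = (3.5077, -7.5224) + 10 * (0.0872, 0.9962) = (3.5077 + 0.8716, -7.5224 + 9.9619) = (4.3793, 2.4396)
End effector: (4.3793, 2.4396)

Answer: 4.3793 2.4396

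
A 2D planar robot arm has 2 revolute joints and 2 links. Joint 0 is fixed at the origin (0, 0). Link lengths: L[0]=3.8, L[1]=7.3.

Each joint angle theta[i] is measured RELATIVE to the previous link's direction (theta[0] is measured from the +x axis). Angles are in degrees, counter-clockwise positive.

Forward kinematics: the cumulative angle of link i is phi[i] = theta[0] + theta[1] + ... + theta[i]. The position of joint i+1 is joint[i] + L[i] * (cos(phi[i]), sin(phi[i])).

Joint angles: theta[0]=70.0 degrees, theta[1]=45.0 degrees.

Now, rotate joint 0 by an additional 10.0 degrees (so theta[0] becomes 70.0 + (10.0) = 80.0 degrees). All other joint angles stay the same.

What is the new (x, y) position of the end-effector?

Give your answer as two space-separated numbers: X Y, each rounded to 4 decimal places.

Answer: -3.5272 9.7221

Derivation:
joint[0] = (0.0000, 0.0000)  (base)
link 0: phi[0] = 80 = 80 deg
  cos(80 deg) = 0.1736, sin(80 deg) = 0.9848
  joint[1] = (0.0000, 0.0000) + 3.8 * (0.1736, 0.9848) = (0.0000 + 0.6599, 0.0000 + 3.7423) = (0.6599, 3.7423)
link 1: phi[1] = 80 + 45 = 125 deg
  cos(125 deg) = -0.5736, sin(125 deg) = 0.8192
  joint[2] = (0.6599, 3.7423) + 7.3 * (-0.5736, 0.8192) = (0.6599 + -4.1871, 3.7423 + 5.9798) = (-3.5272, 9.7221)
End effector: (-3.5272, 9.7221)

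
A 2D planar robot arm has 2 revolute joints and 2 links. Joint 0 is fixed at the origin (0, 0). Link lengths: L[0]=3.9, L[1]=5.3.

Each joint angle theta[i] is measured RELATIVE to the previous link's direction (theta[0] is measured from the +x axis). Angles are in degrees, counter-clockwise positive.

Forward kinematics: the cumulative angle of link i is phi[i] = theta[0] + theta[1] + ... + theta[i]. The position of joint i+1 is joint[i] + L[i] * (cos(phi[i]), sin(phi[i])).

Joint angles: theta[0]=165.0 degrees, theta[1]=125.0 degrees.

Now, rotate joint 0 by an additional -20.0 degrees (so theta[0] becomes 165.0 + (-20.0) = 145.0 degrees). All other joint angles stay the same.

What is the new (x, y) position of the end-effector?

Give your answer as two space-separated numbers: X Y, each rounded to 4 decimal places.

joint[0] = (0.0000, 0.0000)  (base)
link 0: phi[0] = 145 = 145 deg
  cos(145 deg) = -0.8192, sin(145 deg) = 0.5736
  joint[1] = (0.0000, 0.0000) + 3.9 * (-0.8192, 0.5736) = (0.0000 + -3.1947, 0.0000 + 2.2369) = (-3.1947, 2.2369)
link 1: phi[1] = 145 + 125 = 270 deg
  cos(270 deg) = -0.0000, sin(270 deg) = -1.0000
  joint[2] = (-3.1947, 2.2369) + 5.3 * (-0.0000, -1.0000) = (-3.1947 + -0.0000, 2.2369 + -5.3000) = (-3.1947, -3.0631)
End effector: (-3.1947, -3.0631)

Answer: -3.1947 -3.0631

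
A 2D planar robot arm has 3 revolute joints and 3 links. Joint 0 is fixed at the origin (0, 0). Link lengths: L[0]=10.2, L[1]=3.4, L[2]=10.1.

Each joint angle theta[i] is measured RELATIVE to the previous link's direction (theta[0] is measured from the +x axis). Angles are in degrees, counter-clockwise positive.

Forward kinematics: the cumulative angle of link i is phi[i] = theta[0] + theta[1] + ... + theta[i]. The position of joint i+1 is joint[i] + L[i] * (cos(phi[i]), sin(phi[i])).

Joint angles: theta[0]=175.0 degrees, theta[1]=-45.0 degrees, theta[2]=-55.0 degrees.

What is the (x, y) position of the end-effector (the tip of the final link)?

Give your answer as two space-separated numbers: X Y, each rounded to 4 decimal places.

joint[0] = (0.0000, 0.0000)  (base)
link 0: phi[0] = 175 = 175 deg
  cos(175 deg) = -0.9962, sin(175 deg) = 0.0872
  joint[1] = (0.0000, 0.0000) + 10.2 * (-0.9962, 0.0872) = (0.0000 + -10.1612, 0.0000 + 0.8890) = (-10.1612, 0.8890)
link 1: phi[1] = 175 + -45 = 130 deg
  cos(130 deg) = -0.6428, sin(130 deg) = 0.7660
  joint[2] = (-10.1612, 0.8890) + 3.4 * (-0.6428, 0.7660) = (-10.1612 + -2.1855, 0.8890 + 2.6046) = (-12.3467, 3.4935)
link 2: phi[2] = 175 + -45 + -55 = 75 deg
  cos(75 deg) = 0.2588, sin(75 deg) = 0.9659
  joint[3] = (-12.3467, 3.4935) + 10.1 * (0.2588, 0.9659) = (-12.3467 + 2.6141, 3.4935 + 9.7559) = (-9.7326, 13.2494)
End effector: (-9.7326, 13.2494)

Answer: -9.7326 13.2494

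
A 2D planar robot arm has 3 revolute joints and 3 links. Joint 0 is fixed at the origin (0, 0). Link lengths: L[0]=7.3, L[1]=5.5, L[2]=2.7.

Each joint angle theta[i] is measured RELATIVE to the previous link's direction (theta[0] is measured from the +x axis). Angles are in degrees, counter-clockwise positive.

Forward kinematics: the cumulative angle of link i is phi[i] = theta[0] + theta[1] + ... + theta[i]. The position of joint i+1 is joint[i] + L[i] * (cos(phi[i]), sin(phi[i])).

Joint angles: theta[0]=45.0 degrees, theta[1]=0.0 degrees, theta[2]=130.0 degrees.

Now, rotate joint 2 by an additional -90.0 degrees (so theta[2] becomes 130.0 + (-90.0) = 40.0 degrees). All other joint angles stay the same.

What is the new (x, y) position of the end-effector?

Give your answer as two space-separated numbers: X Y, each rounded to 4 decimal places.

Answer: 9.2863 11.7407

Derivation:
joint[0] = (0.0000, 0.0000)  (base)
link 0: phi[0] = 45 = 45 deg
  cos(45 deg) = 0.7071, sin(45 deg) = 0.7071
  joint[1] = (0.0000, 0.0000) + 7.3 * (0.7071, 0.7071) = (0.0000 + 5.1619, 0.0000 + 5.1619) = (5.1619, 5.1619)
link 1: phi[1] = 45 + 0 = 45 deg
  cos(45 deg) = 0.7071, sin(45 deg) = 0.7071
  joint[2] = (5.1619, 5.1619) + 5.5 * (0.7071, 0.7071) = (5.1619 + 3.8891, 5.1619 + 3.8891) = (9.0510, 9.0510)
link 2: phi[2] = 45 + 0 + 40 = 85 deg
  cos(85 deg) = 0.0872, sin(85 deg) = 0.9962
  joint[3] = (9.0510, 9.0510) + 2.7 * (0.0872, 0.9962) = (9.0510 + 0.2353, 9.0510 + 2.6897) = (9.2863, 11.7407)
End effector: (9.2863, 11.7407)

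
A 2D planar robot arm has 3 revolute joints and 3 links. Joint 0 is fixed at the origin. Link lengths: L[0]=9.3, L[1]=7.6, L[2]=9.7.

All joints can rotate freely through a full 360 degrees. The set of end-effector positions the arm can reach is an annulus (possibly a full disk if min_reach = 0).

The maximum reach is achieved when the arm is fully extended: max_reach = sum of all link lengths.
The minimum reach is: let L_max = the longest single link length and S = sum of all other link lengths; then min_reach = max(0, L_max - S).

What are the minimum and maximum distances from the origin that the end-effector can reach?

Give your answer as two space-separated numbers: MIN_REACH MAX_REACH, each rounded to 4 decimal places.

Link lengths: [9.3, 7.6, 9.7]
max_reach = 9.3 + 7.6 + 9.7 = 26.6
L_max = max([9.3, 7.6, 9.7]) = 9.7
S (sum of others) = 26.6 - 9.7 = 16.9
min_reach = max(0, 9.7 - 16.9) = max(0, -7.2) = 0

Answer: 0.0000 26.6000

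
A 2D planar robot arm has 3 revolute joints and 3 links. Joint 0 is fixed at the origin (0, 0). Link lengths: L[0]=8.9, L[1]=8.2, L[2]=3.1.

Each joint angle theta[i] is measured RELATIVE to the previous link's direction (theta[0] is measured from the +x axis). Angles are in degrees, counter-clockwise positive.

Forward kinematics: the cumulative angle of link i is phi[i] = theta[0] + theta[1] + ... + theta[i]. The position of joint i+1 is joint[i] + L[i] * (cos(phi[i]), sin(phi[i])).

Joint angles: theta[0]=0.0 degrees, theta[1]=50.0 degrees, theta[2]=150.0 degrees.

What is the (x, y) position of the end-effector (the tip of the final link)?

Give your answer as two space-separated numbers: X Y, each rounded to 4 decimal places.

Answer: 11.2578 5.2213

Derivation:
joint[0] = (0.0000, 0.0000)  (base)
link 0: phi[0] = 0 = 0 deg
  cos(0 deg) = 1.0000, sin(0 deg) = 0.0000
  joint[1] = (0.0000, 0.0000) + 8.9 * (1.0000, 0.0000) = (0.0000 + 8.9000, 0.0000 + 0.0000) = (8.9000, 0.0000)
link 1: phi[1] = 0 + 50 = 50 deg
  cos(50 deg) = 0.6428, sin(50 deg) = 0.7660
  joint[2] = (8.9000, 0.0000) + 8.2 * (0.6428, 0.7660) = (8.9000 + 5.2709, 0.0000 + 6.2816) = (14.1709, 6.2816)
link 2: phi[2] = 0 + 50 + 150 = 200 deg
  cos(200 deg) = -0.9397, sin(200 deg) = -0.3420
  joint[3] = (14.1709, 6.2816) + 3.1 * (-0.9397, -0.3420) = (14.1709 + -2.9130, 6.2816 + -1.0603) = (11.2578, 5.2213)
End effector: (11.2578, 5.2213)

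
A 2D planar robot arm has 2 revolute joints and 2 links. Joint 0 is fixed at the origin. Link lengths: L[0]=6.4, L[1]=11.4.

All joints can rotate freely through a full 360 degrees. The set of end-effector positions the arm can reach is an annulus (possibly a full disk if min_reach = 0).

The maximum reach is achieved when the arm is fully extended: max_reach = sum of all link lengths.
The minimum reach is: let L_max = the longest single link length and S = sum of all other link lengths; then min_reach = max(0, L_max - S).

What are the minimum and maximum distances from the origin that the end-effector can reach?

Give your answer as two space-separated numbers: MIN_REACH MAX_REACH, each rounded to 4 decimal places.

Answer: 5.0000 17.8000

Derivation:
Link lengths: [6.4, 11.4]
max_reach = 6.4 + 11.4 = 17.8
L_max = max([6.4, 11.4]) = 11.4
S (sum of others) = 17.8 - 11.4 = 6.4
min_reach = max(0, 11.4 - 6.4) = max(0, 5) = 5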